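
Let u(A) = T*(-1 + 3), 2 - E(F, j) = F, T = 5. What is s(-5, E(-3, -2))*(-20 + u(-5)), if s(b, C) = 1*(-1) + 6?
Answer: -50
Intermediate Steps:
E(F, j) = 2 - F
s(b, C) = 5 (s(b, C) = -1 + 6 = 5)
u(A) = 10 (u(A) = 5*(-1 + 3) = 5*2 = 10)
s(-5, E(-3, -2))*(-20 + u(-5)) = 5*(-20 + 10) = 5*(-10) = -50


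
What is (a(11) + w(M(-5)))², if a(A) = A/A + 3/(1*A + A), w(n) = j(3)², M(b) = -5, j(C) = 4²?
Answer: 32001649/484 ≈ 66119.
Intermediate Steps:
j(C) = 16
w(n) = 256 (w(n) = 16² = 256)
a(A) = 1 + 3/(2*A) (a(A) = 1 + 3/(A + A) = 1 + 3/((2*A)) = 1 + 3*(1/(2*A)) = 1 + 3/(2*A))
(a(11) + w(M(-5)))² = ((3/2 + 11)/11 + 256)² = ((1/11)*(25/2) + 256)² = (25/22 + 256)² = (5657/22)² = 32001649/484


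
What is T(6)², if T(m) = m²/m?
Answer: 36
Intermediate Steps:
T(m) = m
T(6)² = 6² = 36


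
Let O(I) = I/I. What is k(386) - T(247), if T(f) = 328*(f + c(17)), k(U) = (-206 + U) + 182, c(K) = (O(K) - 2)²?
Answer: -80982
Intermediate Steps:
O(I) = 1
c(K) = 1 (c(K) = (1 - 2)² = (-1)² = 1)
k(U) = -24 + U
T(f) = 328 + 328*f (T(f) = 328*(f + 1) = 328*(1 + f) = 328 + 328*f)
k(386) - T(247) = (-24 + 386) - (328 + 328*247) = 362 - (328 + 81016) = 362 - 1*81344 = 362 - 81344 = -80982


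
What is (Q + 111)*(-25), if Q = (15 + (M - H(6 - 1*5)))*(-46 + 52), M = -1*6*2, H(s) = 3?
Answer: -2775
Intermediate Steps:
M = -12 (M = -6*2 = -12)
Q = 0 (Q = (15 + (-12 - 1*3))*(-46 + 52) = (15 + (-12 - 3))*6 = (15 - 15)*6 = 0*6 = 0)
(Q + 111)*(-25) = (0 + 111)*(-25) = 111*(-25) = -2775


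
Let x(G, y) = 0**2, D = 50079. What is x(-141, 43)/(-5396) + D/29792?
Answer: 50079/29792 ≈ 1.6810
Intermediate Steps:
x(G, y) = 0
x(-141, 43)/(-5396) + D/29792 = 0/(-5396) + 50079/29792 = 0*(-1/5396) + 50079*(1/29792) = 0 + 50079/29792 = 50079/29792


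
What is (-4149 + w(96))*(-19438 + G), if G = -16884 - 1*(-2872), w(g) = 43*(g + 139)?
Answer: -199228200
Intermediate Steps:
w(g) = 5977 + 43*g (w(g) = 43*(139 + g) = 5977 + 43*g)
G = -14012 (G = -16884 + 2872 = -14012)
(-4149 + w(96))*(-19438 + G) = (-4149 + (5977 + 43*96))*(-19438 - 14012) = (-4149 + (5977 + 4128))*(-33450) = (-4149 + 10105)*(-33450) = 5956*(-33450) = -199228200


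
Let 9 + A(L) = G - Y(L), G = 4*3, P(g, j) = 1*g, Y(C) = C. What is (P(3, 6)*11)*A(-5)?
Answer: 264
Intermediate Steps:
P(g, j) = g
G = 12
A(L) = 3 - L (A(L) = -9 + (12 - L) = 3 - L)
(P(3, 6)*11)*A(-5) = (3*11)*(3 - 1*(-5)) = 33*(3 + 5) = 33*8 = 264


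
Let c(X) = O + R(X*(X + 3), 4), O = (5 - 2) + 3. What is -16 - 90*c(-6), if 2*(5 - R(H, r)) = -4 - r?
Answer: -1366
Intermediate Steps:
R(H, r) = 7 + r/2 (R(H, r) = 5 - (-4 - r)/2 = 5 + (2 + r/2) = 7 + r/2)
O = 6 (O = 3 + 3 = 6)
c(X) = 15 (c(X) = 6 + (7 + (1/2)*4) = 6 + (7 + 2) = 6 + 9 = 15)
-16 - 90*c(-6) = -16 - 90*15 = -16 - 1350 = -1366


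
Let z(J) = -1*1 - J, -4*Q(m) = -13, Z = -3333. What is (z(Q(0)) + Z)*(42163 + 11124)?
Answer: -711328163/4 ≈ -1.7783e+8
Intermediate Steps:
Q(m) = 13/4 (Q(m) = -¼*(-13) = 13/4)
z(J) = -1 - J
(z(Q(0)) + Z)*(42163 + 11124) = ((-1 - 1*13/4) - 3333)*(42163 + 11124) = ((-1 - 13/4) - 3333)*53287 = (-17/4 - 3333)*53287 = -13349/4*53287 = -711328163/4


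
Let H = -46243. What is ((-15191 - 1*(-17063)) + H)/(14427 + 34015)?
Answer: -44371/48442 ≈ -0.91596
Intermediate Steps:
((-15191 - 1*(-17063)) + H)/(14427 + 34015) = ((-15191 - 1*(-17063)) - 46243)/(14427 + 34015) = ((-15191 + 17063) - 46243)/48442 = (1872 - 46243)*(1/48442) = -44371*1/48442 = -44371/48442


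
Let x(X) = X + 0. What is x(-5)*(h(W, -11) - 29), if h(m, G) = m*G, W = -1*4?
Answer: -75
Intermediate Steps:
W = -4
x(X) = X
h(m, G) = G*m
x(-5)*(h(W, -11) - 29) = -5*(-11*(-4) - 29) = -5*(44 - 29) = -5*15 = -75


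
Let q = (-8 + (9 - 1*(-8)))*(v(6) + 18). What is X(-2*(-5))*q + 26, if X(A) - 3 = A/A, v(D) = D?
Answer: 890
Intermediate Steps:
X(A) = 4 (X(A) = 3 + A/A = 3 + 1 = 4)
q = 216 (q = (-8 + (9 - 1*(-8)))*(6 + 18) = (-8 + (9 + 8))*24 = (-8 + 17)*24 = 9*24 = 216)
X(-2*(-5))*q + 26 = 4*216 + 26 = 864 + 26 = 890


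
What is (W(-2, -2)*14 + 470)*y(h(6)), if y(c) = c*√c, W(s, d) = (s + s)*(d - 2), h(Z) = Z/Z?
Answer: 694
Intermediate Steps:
h(Z) = 1
W(s, d) = 2*s*(-2 + d) (W(s, d) = (2*s)*(-2 + d) = 2*s*(-2 + d))
y(c) = c^(3/2)
(W(-2, -2)*14 + 470)*y(h(6)) = ((2*(-2)*(-2 - 2))*14 + 470)*1^(3/2) = ((2*(-2)*(-4))*14 + 470)*1 = (16*14 + 470)*1 = (224 + 470)*1 = 694*1 = 694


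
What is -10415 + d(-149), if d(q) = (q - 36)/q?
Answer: -1551650/149 ≈ -10414.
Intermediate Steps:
d(q) = (-36 + q)/q
-10415 + d(-149) = -10415 + (-36 - 149)/(-149) = -10415 - 1/149*(-185) = -10415 + 185/149 = -1551650/149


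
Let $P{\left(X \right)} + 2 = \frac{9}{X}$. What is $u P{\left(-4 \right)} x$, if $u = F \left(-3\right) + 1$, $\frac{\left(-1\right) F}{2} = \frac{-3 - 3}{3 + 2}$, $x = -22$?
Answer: $- \frac{5797}{10} \approx -579.7$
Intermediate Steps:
$P{\left(X \right)} = -2 + \frac{9}{X}$
$F = \frac{12}{5}$ ($F = - 2 \frac{-3 - 3}{3 + 2} = - 2 \left(- \frac{6}{5}\right) = - 2 \left(\left(-6\right) \frac{1}{5}\right) = \left(-2\right) \left(- \frac{6}{5}\right) = \frac{12}{5} \approx 2.4$)
$u = - \frac{31}{5}$ ($u = \frac{12}{5} \left(-3\right) + 1 = - \frac{36}{5} + 1 = - \frac{31}{5} \approx -6.2$)
$u P{\left(-4 \right)} x = - \frac{31 \left(-2 + \frac{9}{-4}\right)}{5} \left(-22\right) = - \frac{31 \left(-2 + 9 \left(- \frac{1}{4}\right)\right)}{5} \left(-22\right) = - \frac{31 \left(-2 - \frac{9}{4}\right)}{5} \left(-22\right) = \left(- \frac{31}{5}\right) \left(- \frac{17}{4}\right) \left(-22\right) = \frac{527}{20} \left(-22\right) = - \frac{5797}{10}$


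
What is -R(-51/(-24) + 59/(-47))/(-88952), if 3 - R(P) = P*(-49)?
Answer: 17151/33445952 ≈ 0.00051280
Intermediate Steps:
R(P) = 3 + 49*P (R(P) = 3 - P*(-49) = 3 - (-49)*P = 3 + 49*P)
-R(-51/(-24) + 59/(-47))/(-88952) = -(3 + 49*(-51/(-24) + 59/(-47)))/(-88952) = -(3 + 49*(-51*(-1/24) + 59*(-1/47)))*(-1)/88952 = -(3 + 49*(17/8 - 59/47))*(-1)/88952 = -(3 + 49*(327/376))*(-1)/88952 = -(3 + 16023/376)*(-1)/88952 = -17151*(-1)/(376*88952) = -1*(-17151/33445952) = 17151/33445952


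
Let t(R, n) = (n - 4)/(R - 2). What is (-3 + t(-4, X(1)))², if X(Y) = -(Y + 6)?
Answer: 49/36 ≈ 1.3611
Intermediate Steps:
X(Y) = -6 - Y (X(Y) = -(6 + Y) = -6 - Y)
t(R, n) = (-4 + n)/(-2 + R)
(-3 + t(-4, X(1)))² = (-3 + (-4 + (-6 - 1*1))/(-2 - 4))² = (-3 + (-4 + (-6 - 1))/(-6))² = (-3 - (-4 - 7)/6)² = (-3 - ⅙*(-11))² = (-3 + 11/6)² = (-7/6)² = 49/36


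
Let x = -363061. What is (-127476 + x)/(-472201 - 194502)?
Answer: 490537/666703 ≈ 0.73577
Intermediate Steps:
(-127476 + x)/(-472201 - 194502) = (-127476 - 363061)/(-472201 - 194502) = -490537/(-666703) = -490537*(-1/666703) = 490537/666703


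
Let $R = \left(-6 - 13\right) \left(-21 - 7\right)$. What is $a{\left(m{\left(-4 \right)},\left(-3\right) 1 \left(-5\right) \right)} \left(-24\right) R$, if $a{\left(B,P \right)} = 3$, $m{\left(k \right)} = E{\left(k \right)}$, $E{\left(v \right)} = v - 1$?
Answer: $-38304$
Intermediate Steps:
$R = 532$ ($R = \left(-19\right) \left(-28\right) = 532$)
$E{\left(v \right)} = -1 + v$
$m{\left(k \right)} = -1 + k$
$a{\left(m{\left(-4 \right)},\left(-3\right) 1 \left(-5\right) \right)} \left(-24\right) R = 3 \left(-24\right) 532 = \left(-72\right) 532 = -38304$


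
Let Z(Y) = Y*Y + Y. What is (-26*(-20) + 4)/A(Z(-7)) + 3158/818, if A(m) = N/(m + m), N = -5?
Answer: -17994649/2045 ≈ -8799.3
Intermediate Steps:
Z(Y) = Y + Y² (Z(Y) = Y² + Y = Y + Y²)
A(m) = -5/(2*m) (A(m) = -5/(m + m) = -5/(2*m))
(-26*(-20) + 4)/A(Z(-7)) + 3158/818 = (-26*(-20) + 4)/((-5*(-1/(7*(1 - 7)))/2)) + 3158/818 = (520 + 4)/((-5/(2*((-7*(-6)))))) + 3158*(1/818) = 524/((-5/2/42)) + 1579/409 = 524/((-5/2*1/42)) + 1579/409 = 524/(-5/84) + 1579/409 = 524*(-84/5) + 1579/409 = -44016/5 + 1579/409 = -17994649/2045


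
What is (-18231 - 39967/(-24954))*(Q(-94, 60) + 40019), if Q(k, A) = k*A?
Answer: -15638883576253/24954 ≈ -6.2671e+8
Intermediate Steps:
Q(k, A) = A*k
(-18231 - 39967/(-24954))*(Q(-94, 60) + 40019) = (-18231 - 39967/(-24954))*(60*(-94) + 40019) = (-18231 - 39967*(-1/24954))*(-5640 + 40019) = (-18231 + 39967/24954)*34379 = -454896407/24954*34379 = -15638883576253/24954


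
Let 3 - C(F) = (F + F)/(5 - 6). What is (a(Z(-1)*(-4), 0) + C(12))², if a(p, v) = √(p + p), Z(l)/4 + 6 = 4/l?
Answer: 1049 + 432*√5 ≈ 2015.0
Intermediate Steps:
Z(l) = -24 + 16/l (Z(l) = -24 + 4*(4/l) = -24 + 16/l)
C(F) = 3 + 2*F (C(F) = 3 - (F + F)/(5 - 6) = 3 - 2*F/(-1) = 3 - 2*F*(-1) = 3 - (-2)*F = 3 + 2*F)
a(p, v) = √2*√p (a(p, v) = √(2*p) = √2*√p)
(a(Z(-1)*(-4), 0) + C(12))² = (√2*√((-24 + 16/(-1))*(-4)) + (3 + 2*12))² = (√2*√((-24 + 16*(-1))*(-4)) + (3 + 24))² = (√2*√((-24 - 16)*(-4)) + 27)² = (√2*√(-40*(-4)) + 27)² = (√2*√160 + 27)² = (√2*(4*√10) + 27)² = (8*√5 + 27)² = (27 + 8*√5)²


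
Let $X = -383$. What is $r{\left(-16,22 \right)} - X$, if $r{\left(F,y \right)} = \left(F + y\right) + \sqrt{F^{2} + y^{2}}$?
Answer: $389 + 2 \sqrt{185} \approx 416.2$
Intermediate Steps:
$r{\left(F,y \right)} = F + y + \sqrt{F^{2} + y^{2}}$
$r{\left(-16,22 \right)} - X = \left(-16 + 22 + \sqrt{\left(-16\right)^{2} + 22^{2}}\right) - -383 = \left(-16 + 22 + \sqrt{256 + 484}\right) + 383 = \left(-16 + 22 + \sqrt{740}\right) + 383 = \left(-16 + 22 + 2 \sqrt{185}\right) + 383 = \left(6 + 2 \sqrt{185}\right) + 383 = 389 + 2 \sqrt{185}$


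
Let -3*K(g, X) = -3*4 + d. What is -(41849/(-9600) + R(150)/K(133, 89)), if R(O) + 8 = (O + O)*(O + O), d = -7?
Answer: -2590974469/182400 ≈ -14205.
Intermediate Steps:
R(O) = -8 + 4*O**2 (R(O) = -8 + (O + O)*(O + O) = -8 + (2*O)*(2*O) = -8 + 4*O**2)
K(g, X) = 19/3 (K(g, X) = -(-3*4 - 7)/3 = -(-12 - 7)/3 = -1/3*(-19) = 19/3)
-(41849/(-9600) + R(150)/K(133, 89)) = -(41849/(-9600) + (-8 + 4*150**2)/(19/3)) = -(41849*(-1/9600) + (-8 + 4*22500)*(3/19)) = -(-41849/9600 + (-8 + 90000)*(3/19)) = -(-41849/9600 + 89992*(3/19)) = -(-41849/9600 + 269976/19) = -1*2590974469/182400 = -2590974469/182400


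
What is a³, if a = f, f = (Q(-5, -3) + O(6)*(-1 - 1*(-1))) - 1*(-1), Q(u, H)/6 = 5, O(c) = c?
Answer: 29791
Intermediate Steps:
Q(u, H) = 30 (Q(u, H) = 6*5 = 30)
f = 31 (f = (30 + 6*(-1 - 1*(-1))) - 1*(-1) = (30 + 6*(-1 + 1)) + 1 = (30 + 6*0) + 1 = (30 + 0) + 1 = 30 + 1 = 31)
a = 31
a³ = 31³ = 29791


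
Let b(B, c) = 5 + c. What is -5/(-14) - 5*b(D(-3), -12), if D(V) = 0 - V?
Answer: 495/14 ≈ 35.357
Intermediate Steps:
D(V) = -V
-5/(-14) - 5*b(D(-3), -12) = -5/(-14) - 5*(5 - 12) = -5*(-1/14) - 5*(-7) = 5/14 + 35 = 495/14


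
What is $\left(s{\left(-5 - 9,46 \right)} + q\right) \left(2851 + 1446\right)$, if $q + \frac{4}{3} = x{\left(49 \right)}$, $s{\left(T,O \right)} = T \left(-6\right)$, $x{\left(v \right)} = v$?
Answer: $\frac{1697315}{3} \approx 5.6577 \cdot 10^{5}$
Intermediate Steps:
$s{\left(T,O \right)} = - 6 T$
$q = \frac{143}{3}$ ($q = - \frac{4}{3} + 49 = \frac{143}{3} \approx 47.667$)
$\left(s{\left(-5 - 9,46 \right)} + q\right) \left(2851 + 1446\right) = \left(- 6 \left(-5 - 9\right) + \frac{143}{3}\right) \left(2851 + 1446\right) = \left(\left(-6\right) \left(-14\right) + \frac{143}{3}\right) 4297 = \left(84 + \frac{143}{3}\right) 4297 = \frac{395}{3} \cdot 4297 = \frac{1697315}{3}$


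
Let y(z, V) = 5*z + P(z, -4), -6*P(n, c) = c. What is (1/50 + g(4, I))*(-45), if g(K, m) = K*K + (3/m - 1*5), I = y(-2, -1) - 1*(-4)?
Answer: -37647/80 ≈ -470.59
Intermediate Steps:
P(n, c) = -c/6
y(z, V) = ⅔ + 5*z (y(z, V) = 5*z - ⅙*(-4) = 5*z + ⅔ = ⅔ + 5*z)
I = -16/3 (I = (⅔ + 5*(-2)) - 1*(-4) = (⅔ - 10) + 4 = -28/3 + 4 = -16/3 ≈ -5.3333)
g(K, m) = -5 + K² + 3/m (g(K, m) = K² + (3/m - 5) = K² + (-5 + 3/m) = -5 + K² + 3/m)
(1/50 + g(4, I))*(-45) = (1/50 + (-5 + 4² + 3/(-16/3)))*(-45) = (1/50 + (-5 + 16 + 3*(-3/16)))*(-45) = (1/50 + (-5 + 16 - 9/16))*(-45) = (1/50 + 167/16)*(-45) = (4183/400)*(-45) = -37647/80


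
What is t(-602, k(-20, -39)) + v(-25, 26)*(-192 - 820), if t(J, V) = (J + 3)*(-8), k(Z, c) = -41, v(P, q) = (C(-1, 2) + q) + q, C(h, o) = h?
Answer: -46820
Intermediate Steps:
v(P, q) = -1 + 2*q (v(P, q) = (-1 + q) + q = -1 + 2*q)
t(J, V) = -24 - 8*J (t(J, V) = (3 + J)*(-8) = -24 - 8*J)
t(-602, k(-20, -39)) + v(-25, 26)*(-192 - 820) = (-24 - 8*(-602)) + (-1 + 2*26)*(-192 - 820) = (-24 + 4816) + (-1 + 52)*(-1012) = 4792 + 51*(-1012) = 4792 - 51612 = -46820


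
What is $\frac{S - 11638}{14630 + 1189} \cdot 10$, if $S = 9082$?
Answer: $- \frac{8520}{5273} \approx -1.6158$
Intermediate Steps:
$\frac{S - 11638}{14630 + 1189} \cdot 10 = \frac{9082 - 11638}{14630 + 1189} \cdot 10 = - \frac{2556}{15819} \cdot 10 = \left(-2556\right) \frac{1}{15819} \cdot 10 = \left(- \frac{852}{5273}\right) 10 = - \frac{8520}{5273}$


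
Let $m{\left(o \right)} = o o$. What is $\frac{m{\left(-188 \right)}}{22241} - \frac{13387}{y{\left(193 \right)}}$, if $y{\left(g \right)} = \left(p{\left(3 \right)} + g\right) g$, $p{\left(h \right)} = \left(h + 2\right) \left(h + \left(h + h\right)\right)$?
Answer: $\frac{1325751029}{1021618094} \approx 1.2977$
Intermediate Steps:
$m{\left(o \right)} = o^{2}$
$p{\left(h \right)} = 3 h \left(2 + h\right)$ ($p{\left(h \right)} = \left(2 + h\right) \left(h + 2 h\right) = \left(2 + h\right) 3 h = 3 h \left(2 + h\right)$)
$y{\left(g \right)} = g \left(45 + g\right)$ ($y{\left(g \right)} = \left(3 \cdot 3 \left(2 + 3\right) + g\right) g = \left(3 \cdot 3 \cdot 5 + g\right) g = \left(45 + g\right) g = g \left(45 + g\right)$)
$\frac{m{\left(-188 \right)}}{22241} - \frac{13387}{y{\left(193 \right)}} = \frac{\left(-188\right)^{2}}{22241} - \frac{13387}{193 \left(45 + 193\right)} = 35344 \cdot \frac{1}{22241} - \frac{13387}{193 \cdot 238} = \frac{35344}{22241} - \frac{13387}{45934} = \frac{1325751029}{1021618094}$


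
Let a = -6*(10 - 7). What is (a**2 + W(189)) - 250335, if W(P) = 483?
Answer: -249528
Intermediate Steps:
a = -18 (a = -6*3 = -18)
(a**2 + W(189)) - 250335 = ((-18)**2 + 483) - 250335 = (324 + 483) - 250335 = 807 - 250335 = -249528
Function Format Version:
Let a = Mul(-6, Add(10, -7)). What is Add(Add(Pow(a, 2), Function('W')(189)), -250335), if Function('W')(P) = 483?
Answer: -249528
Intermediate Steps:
a = -18 (a = Mul(-6, 3) = -18)
Add(Add(Pow(a, 2), Function('W')(189)), -250335) = Add(Add(Pow(-18, 2), 483), -250335) = Add(Add(324, 483), -250335) = Add(807, -250335) = -249528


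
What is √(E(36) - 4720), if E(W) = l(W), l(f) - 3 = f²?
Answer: I*√3421 ≈ 58.489*I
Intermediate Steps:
l(f) = 3 + f²
E(W) = 3 + W²
√(E(36) - 4720) = √((3 + 36²) - 4720) = √((3 + 1296) - 4720) = √(1299 - 4720) = √(-3421) = I*√3421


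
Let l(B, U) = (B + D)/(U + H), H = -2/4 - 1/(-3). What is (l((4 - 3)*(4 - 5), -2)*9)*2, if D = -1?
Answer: 216/13 ≈ 16.615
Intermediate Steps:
H = -⅙ (H = -2*¼ - 1*(-⅓) = -½ + ⅓ = -⅙ ≈ -0.16667)
l(B, U) = (-1 + B)/(-⅙ + U) (l(B, U) = (B - 1)/(U - ⅙) = (-1 + B)/(-⅙ + U))
(l((4 - 3)*(4 - 5), -2)*9)*2 = ((6*(-1 + (4 - 3)*(4 - 5))/(-1 + 6*(-2)))*9)*2 = ((6*(-1 + 1*(-1))/(-1 - 12))*9)*2 = ((6*(-1 - 1)/(-13))*9)*2 = ((6*(-1/13)*(-2))*9)*2 = ((12/13)*9)*2 = (108/13)*2 = 216/13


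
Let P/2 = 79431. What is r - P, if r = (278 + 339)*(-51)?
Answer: -190329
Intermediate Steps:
P = 158862 (P = 2*79431 = 158862)
r = -31467 (r = 617*(-51) = -31467)
r - P = -31467 - 1*158862 = -31467 - 158862 = -190329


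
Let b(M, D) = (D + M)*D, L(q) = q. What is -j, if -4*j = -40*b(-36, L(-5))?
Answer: -2050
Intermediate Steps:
b(M, D) = D*(D + M)
j = 2050 (j = -(-10)*(-5*(-5 - 36)) = -(-10)*(-5*(-41)) = -(-10)*205 = -1/4*(-8200) = 2050)
-j = -1*2050 = -2050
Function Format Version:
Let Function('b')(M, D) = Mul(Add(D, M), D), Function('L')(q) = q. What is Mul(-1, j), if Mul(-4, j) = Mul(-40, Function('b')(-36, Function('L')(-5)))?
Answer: -2050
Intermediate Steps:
Function('b')(M, D) = Mul(D, Add(D, M))
j = 2050 (j = Mul(Rational(-1, 4), Mul(-40, Mul(-5, Add(-5, -36)))) = Mul(Rational(-1, 4), Mul(-40, Mul(-5, -41))) = Mul(Rational(-1, 4), Mul(-40, 205)) = Mul(Rational(-1, 4), -8200) = 2050)
Mul(-1, j) = Mul(-1, 2050) = -2050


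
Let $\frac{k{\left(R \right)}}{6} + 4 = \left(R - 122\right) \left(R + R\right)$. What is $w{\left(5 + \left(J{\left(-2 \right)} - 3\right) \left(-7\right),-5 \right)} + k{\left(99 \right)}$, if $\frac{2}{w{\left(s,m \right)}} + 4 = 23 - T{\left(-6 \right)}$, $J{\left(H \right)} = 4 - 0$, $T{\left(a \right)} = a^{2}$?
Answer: $- \frac{464918}{17} \approx -27348.0$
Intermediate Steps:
$J{\left(H \right)} = 4$ ($J{\left(H \right)} = 4 + 0 = 4$)
$k{\left(R \right)} = -24 + 12 R \left(-122 + R\right)$ ($k{\left(R \right)} = -24 + 6 \left(R - 122\right) \left(R + R\right) = -24 + 6 \left(-122 + R\right) 2 R = -24 + 6 \cdot 2 R \left(-122 + R\right) = -24 + 12 R \left(-122 + R\right)$)
$w{\left(s,m \right)} = - \frac{2}{17}$ ($w{\left(s,m \right)} = \frac{2}{-4 + \left(23 - \left(-6\right)^{2}\right)} = \frac{2}{-4 + \left(23 - 36\right)} = \frac{2}{-4 - 13} = \frac{2}{-17} = 2 \left(- \frac{1}{17}\right) = - \frac{2}{17}$)
$w{\left(5 + \left(J{\left(-2 \right)} - 3\right) \left(-7\right),-5 \right)} + k{\left(99 \right)} = - \frac{2}{17} - \left(144960 - 117612\right) = - \frac{2}{17} - 27348 = - \frac{464918}{17}$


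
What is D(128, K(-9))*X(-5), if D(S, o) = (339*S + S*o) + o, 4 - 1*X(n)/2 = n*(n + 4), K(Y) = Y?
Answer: -84462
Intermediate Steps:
X(n) = 8 - 2*n*(4 + n) (X(n) = 8 - 2*n*(n + 4) = 8 - 2*n*(4 + n))
D(S, o) = o + 339*S + S*o
D(128, K(-9))*X(-5) = (-9 + 339*128 + 128*(-9))*(8 - 8*(-5) - 2*(-5)²) = (-9 + 43392 - 1152)*(8 + 40 - 2*25) = 42231*(8 + 40 - 50) = 42231*(-2) = -84462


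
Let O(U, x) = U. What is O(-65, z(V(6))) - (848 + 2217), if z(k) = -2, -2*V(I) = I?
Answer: -3130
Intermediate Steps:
V(I) = -I/2
O(-65, z(V(6))) - (848 + 2217) = -65 - (848 + 2217) = -65 - 1*3065 = -65 - 3065 = -3130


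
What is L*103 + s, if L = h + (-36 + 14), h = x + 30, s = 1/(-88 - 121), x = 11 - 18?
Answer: 21526/209 ≈ 103.00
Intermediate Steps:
x = -7
s = -1/209 (s = 1/(-209) = -1/209 ≈ -0.0047847)
h = 23 (h = -7 + 30 = 23)
L = 1 (L = 23 + (-36 + 14) = 23 - 22 = 1)
L*103 + s = 1*103 - 1/209 = 103 - 1/209 = 21526/209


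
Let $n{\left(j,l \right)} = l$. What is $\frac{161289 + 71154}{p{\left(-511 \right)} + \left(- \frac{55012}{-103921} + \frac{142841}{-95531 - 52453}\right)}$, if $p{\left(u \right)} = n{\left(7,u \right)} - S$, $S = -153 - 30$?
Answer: $- \frac{210274025947056}{297111701785} \approx -707.73$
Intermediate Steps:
$S = -183$ ($S = -153 - 30 = -183$)
$p{\left(u \right)} = 183 + u$ ($p{\left(u \right)} = u - -183 = u + 183 = 183 + u$)
$\frac{161289 + 71154}{p{\left(-511 \right)} + \left(- \frac{55012}{-103921} + \frac{142841}{-95531 - 52453}\right)} = \frac{161289 + 71154}{\left(183 - 511\right) + \left(- \frac{55012}{-103921} + \frac{142841}{-95531 - 52453}\right)} = \frac{232443}{-328 + \left(\left(-55012\right) \left(- \frac{1}{103921}\right) + \frac{142841}{-95531 - 52453}\right)} = \frac{232443}{-328 + \left(\frac{3236}{6113} + \frac{142841}{-147984}\right)} = \frac{232443}{-328 + \left(\frac{3236}{6113} + 142841 \left(- \frac{1}{147984}\right)\right)} = \frac{232443}{-328 + \left(\frac{3236}{6113} - \frac{142841}{147984}\right)} = \frac{232443}{-328 - \frac{394310809}{904626192}} = \frac{232443}{- \frac{297111701785}{904626192}} = 232443 \left(- \frac{904626192}{297111701785}\right) = - \frac{210274025947056}{297111701785}$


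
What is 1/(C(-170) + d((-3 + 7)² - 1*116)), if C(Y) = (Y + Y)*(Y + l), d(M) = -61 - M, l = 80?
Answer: 1/30639 ≈ 3.2638e-5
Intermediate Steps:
C(Y) = 2*Y*(80 + Y) (C(Y) = (Y + Y)*(Y + 80) = (2*Y)*(80 + Y) = 2*Y*(80 + Y))
1/(C(-170) + d((-3 + 7)² - 1*116)) = 1/(2*(-170)*(80 - 170) + (-61 - ((-3 + 7)² - 1*116))) = 1/(2*(-170)*(-90) + (-61 - (4² - 116))) = 1/(30600 + (-61 - (16 - 116))) = 1/(30600 + (-61 - 1*(-100))) = 1/(30600 + (-61 + 100)) = 1/(30600 + 39) = 1/30639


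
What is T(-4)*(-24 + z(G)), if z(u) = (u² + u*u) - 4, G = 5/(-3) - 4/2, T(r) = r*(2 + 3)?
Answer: 200/9 ≈ 22.222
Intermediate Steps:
T(r) = 5*r (T(r) = r*5 = 5*r)
G = -11/3 (G = 5*(-⅓) - 4*½ = -5/3 - 2 = -11/3 ≈ -3.6667)
z(u) = -4 + 2*u² (z(u) = (u² + u²) - 4 = 2*u² - 4 = -4 + 2*u²)
T(-4)*(-24 + z(G)) = (5*(-4))*(-24 + (-4 + 2*(-11/3)²)) = -20*(-24 + (-4 + 2*(121/9))) = -20*(-24 + (-4 + 242/9)) = -20*(-24 + 206/9) = -20*(-10/9) = 200/9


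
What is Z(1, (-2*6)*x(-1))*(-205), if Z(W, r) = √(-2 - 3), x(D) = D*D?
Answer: -205*I*√5 ≈ -458.39*I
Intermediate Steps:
x(D) = D²
Z(W, r) = I*√5 (Z(W, r) = √(-5) = I*√5)
Z(1, (-2*6)*x(-1))*(-205) = (I*√5)*(-205) = -205*I*√5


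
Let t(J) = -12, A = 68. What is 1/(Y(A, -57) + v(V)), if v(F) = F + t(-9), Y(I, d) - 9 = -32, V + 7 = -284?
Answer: -1/326 ≈ -0.0030675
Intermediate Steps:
V = -291 (V = -7 - 284 = -291)
Y(I, d) = -23 (Y(I, d) = 9 - 32 = -23)
v(F) = -12 + F (v(F) = F - 12 = -12 + F)
1/(Y(A, -57) + v(V)) = 1/(-23 + (-12 - 291)) = 1/(-23 - 303) = 1/(-326) = -1/326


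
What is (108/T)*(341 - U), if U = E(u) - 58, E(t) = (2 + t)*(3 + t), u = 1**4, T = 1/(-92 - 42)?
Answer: -5600664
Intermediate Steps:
T = -1/134 (T = 1/(-134) = -1/134 ≈ -0.0074627)
u = 1
U = -46 (U = (6 + 1**2 + 5*1) - 58 = (6 + 1 + 5) - 58 = 12 - 58 = -46)
(108/T)*(341 - U) = (108/(-1/134))*(341 - 1*(-46)) = (108*(-134))*(341 + 46) = -14472*387 = -5600664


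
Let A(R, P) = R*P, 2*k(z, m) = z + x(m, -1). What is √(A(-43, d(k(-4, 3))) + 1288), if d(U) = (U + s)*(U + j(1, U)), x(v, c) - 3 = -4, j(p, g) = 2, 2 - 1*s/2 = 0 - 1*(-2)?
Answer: √4937/2 ≈ 35.132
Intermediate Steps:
s = 0 (s = 4 - 2*(0 - 1*(-2)) = 4 - 2*(0 + 2) = 4 - 2*2 = 4 - 4 = 0)
x(v, c) = -1 (x(v, c) = 3 - 4 = -1)
k(z, m) = -½ + z/2 (k(z, m) = (z - 1)/2 = (-1 + z)/2 = -½ + z/2)
d(U) = U*(2 + U) (d(U) = (U + 0)*(U + 2) = U*(2 + U))
A(R, P) = P*R
√(A(-43, d(k(-4, 3))) + 1288) = √(((-½ + (½)*(-4))*(2 + (-½ + (½)*(-4))))*(-43) + 1288) = √(((-½ - 2)*(2 + (-½ - 2)))*(-43) + 1288) = √(-5*(2 - 5/2)/2*(-43) + 1288) = √(-5/2*(-½)*(-43) + 1288) = √((5/4)*(-43) + 1288) = √(-215/4 + 1288) = √(4937/4) = √4937/2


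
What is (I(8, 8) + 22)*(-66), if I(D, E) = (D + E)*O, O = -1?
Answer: -396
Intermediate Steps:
I(D, E) = -D - E (I(D, E) = (D + E)*(-1) = -D - E)
(I(8, 8) + 22)*(-66) = ((-1*8 - 1*8) + 22)*(-66) = ((-8 - 8) + 22)*(-66) = (-16 + 22)*(-66) = 6*(-66) = -396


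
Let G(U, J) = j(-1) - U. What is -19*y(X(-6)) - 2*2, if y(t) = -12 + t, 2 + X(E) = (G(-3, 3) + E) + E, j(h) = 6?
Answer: 319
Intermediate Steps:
G(U, J) = 6 - U
X(E) = 7 + 2*E (X(E) = -2 + (((6 - 1*(-3)) + E) + E) = -2 + (((6 + 3) + E) + E) = -2 + ((9 + E) + E) = -2 + (9 + 2*E) = 7 + 2*E)
-19*y(X(-6)) - 2*2 = -19*(-12 + (7 + 2*(-6))) - 2*2 = -19*(-12 + (7 - 12)) - 4 = -19*(-12 - 5) - 4 = -19*(-17) - 4 = 323 - 4 = 319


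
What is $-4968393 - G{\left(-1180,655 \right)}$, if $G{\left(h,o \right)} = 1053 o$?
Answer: $-5658108$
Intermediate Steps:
$-4968393 - G{\left(-1180,655 \right)} = -4968393 - 1053 \cdot 655 = -4968393 - 689715 = -5658108$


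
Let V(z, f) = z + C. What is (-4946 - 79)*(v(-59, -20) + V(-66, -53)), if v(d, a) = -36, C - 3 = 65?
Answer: 170850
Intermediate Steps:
C = 68 (C = 3 + 65 = 68)
V(z, f) = 68 + z (V(z, f) = z + 68 = 68 + z)
(-4946 - 79)*(v(-59, -20) + V(-66, -53)) = (-4946 - 79)*(-36 + (68 - 66)) = -5025*(-36 + 2) = -5025*(-34) = 170850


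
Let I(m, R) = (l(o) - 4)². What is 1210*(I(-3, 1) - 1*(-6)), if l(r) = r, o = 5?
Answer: 8470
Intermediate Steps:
I(m, R) = 1 (I(m, R) = (5 - 4)² = 1² = 1)
1210*(I(-3, 1) - 1*(-6)) = 1210*(1 - 1*(-6)) = 1210*(1 + 6) = 1210*7 = 8470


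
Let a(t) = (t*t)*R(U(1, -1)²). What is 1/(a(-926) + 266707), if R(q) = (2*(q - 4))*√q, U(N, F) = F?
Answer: -1/4878149 ≈ -2.0500e-7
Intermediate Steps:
R(q) = √q*(-8 + 2*q) (R(q) = (2*(-4 + q))*√q = (-8 + 2*q)*√q = √q*(-8 + 2*q))
a(t) = -6*t² (a(t) = (t*t)*(2*√((-1)²)*(-4 + (-1)²)) = t²*(2*√1*(-4 + 1)) = t²*(2*1*(-3)) = t²*(-6) = -6*t²)
1/(a(-926) + 266707) = 1/(-6*(-926)² + 266707) = 1/(-6*857476 + 266707) = 1/(-5144856 + 266707) = 1/(-4878149) = -1/4878149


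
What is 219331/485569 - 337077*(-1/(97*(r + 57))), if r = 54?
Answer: 7906460890/248958163 ≈ 31.758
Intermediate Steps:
219331/485569 - 337077*(-1/(97*(r + 57))) = 219331/485569 - 337077*(-1/(97*(54 + 57))) = 219331*(1/485569) - 337077/((-97*111)) = 31333/69367 - 337077/(-10767) = 31333/69367 - 337077*(-1/10767) = 31333/69367 + 112359/3589 = 7906460890/248958163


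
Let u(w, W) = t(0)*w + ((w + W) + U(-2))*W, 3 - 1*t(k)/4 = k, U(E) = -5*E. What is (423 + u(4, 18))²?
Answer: 1096209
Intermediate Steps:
t(k) = 12 - 4*k
u(w, W) = 12*w + W*(10 + W + w) (u(w, W) = (12 - 4*0)*w + ((w + W) - 5*(-2))*W = (12 + 0)*w + ((W + w) + 10)*W = 12*w + (10 + W + w)*W = 12*w + W*(10 + W + w))
(423 + u(4, 18))² = (423 + (18² + 10*18 + 12*4 + 18*4))² = (423 + (324 + 180 + 48 + 72))² = (423 + 624)² = 1047² = 1096209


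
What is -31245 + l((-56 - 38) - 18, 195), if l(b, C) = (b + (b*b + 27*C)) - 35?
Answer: -13583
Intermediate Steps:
l(b, C) = -35 + b + b**2 + 27*C (l(b, C) = (b + (b**2 + 27*C)) - 35 = (b + b**2 + 27*C) - 35 = -35 + b + b**2 + 27*C)
-31245 + l((-56 - 38) - 18, 195) = -31245 + (-35 + ((-56 - 38) - 18) + ((-56 - 38) - 18)**2 + 27*195) = -31245 + (-35 + (-94 - 18) + (-94 - 18)**2 + 5265) = -31245 + (-35 - 112 + (-112)**2 + 5265) = -31245 + (-35 - 112 + 12544 + 5265) = -31245 + 17662 = -13583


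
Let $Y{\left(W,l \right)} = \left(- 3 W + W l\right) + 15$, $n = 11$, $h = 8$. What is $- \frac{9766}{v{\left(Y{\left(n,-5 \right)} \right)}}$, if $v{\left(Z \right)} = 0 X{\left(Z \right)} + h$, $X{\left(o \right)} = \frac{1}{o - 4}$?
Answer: $- \frac{4883}{4} \approx -1220.8$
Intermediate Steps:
$Y{\left(W,l \right)} = 15 - 3 W + W l$
$X{\left(o \right)} = \frac{1}{-4 + o}$
$v{\left(Z \right)} = 8$ ($v{\left(Z \right)} = \frac{0}{-4 + Z} + 8 = 0 + 8 = 8$)
$- \frac{9766}{v{\left(Y{\left(n,-5 \right)} \right)}} = - \frac{9766}{8} = \left(-9766\right) \frac{1}{8} = - \frac{4883}{4}$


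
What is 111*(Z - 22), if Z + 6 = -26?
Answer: -5994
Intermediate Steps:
Z = -32 (Z = -6 - 26 = -32)
111*(Z - 22) = 111*(-32 - 22) = 111*(-54) = -5994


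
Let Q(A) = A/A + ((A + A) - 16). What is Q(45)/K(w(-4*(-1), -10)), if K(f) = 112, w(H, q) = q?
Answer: 75/112 ≈ 0.66964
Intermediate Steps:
Q(A) = -15 + 2*A (Q(A) = 1 + (2*A - 16) = 1 + (-16 + 2*A) = -15 + 2*A)
Q(45)/K(w(-4*(-1), -10)) = (-15 + 2*45)/112 = (-15 + 90)*(1/112) = 75*(1/112) = 75/112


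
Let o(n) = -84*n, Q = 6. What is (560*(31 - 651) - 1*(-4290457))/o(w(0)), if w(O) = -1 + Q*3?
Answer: -1314419/476 ≈ -2761.4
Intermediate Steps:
w(O) = 17 (w(O) = -1 + 6*3 = -1 + 18 = 17)
(560*(31 - 651) - 1*(-4290457))/o(w(0)) = (560*(31 - 651) - 1*(-4290457))/((-84*17)) = (560*(-620) + 4290457)/(-1428) = (-347200 + 4290457)*(-1/1428) = 3943257*(-1/1428) = -1314419/476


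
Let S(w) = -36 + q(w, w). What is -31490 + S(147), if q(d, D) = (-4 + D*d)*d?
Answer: 3144409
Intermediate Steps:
q(d, D) = d*(-4 + D*d)
S(w) = -36 + w*(-4 + w²) (S(w) = -36 + w*(-4 + w*w) = -36 + w*(-4 + w²))
-31490 + S(147) = -31490 + (-36 + 147*(-4 + 147²)) = -31490 + (-36 + 147*(-4 + 21609)) = -31490 + (-36 + 147*21605) = -31490 + (-36 + 3175935) = -31490 + 3175899 = 3144409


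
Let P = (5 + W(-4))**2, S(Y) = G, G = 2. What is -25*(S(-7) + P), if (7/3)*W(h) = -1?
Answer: -28050/49 ≈ -572.45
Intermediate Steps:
W(h) = -3/7 (W(h) = (3/7)*(-1) = -3/7)
S(Y) = 2
P = 1024/49 (P = (5 - 3/7)**2 = (32/7)**2 = 1024/49 ≈ 20.898)
-25*(S(-7) + P) = -25*(2 + 1024/49) = -25*1122/49 = -28050/49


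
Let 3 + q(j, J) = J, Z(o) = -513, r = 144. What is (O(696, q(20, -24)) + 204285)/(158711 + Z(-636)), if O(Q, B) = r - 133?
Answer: 102148/79099 ≈ 1.2914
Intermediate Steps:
q(j, J) = -3 + J
O(Q, B) = 11 (O(Q, B) = 144 - 133 = 11)
(O(696, q(20, -24)) + 204285)/(158711 + Z(-636)) = (11 + 204285)/(158711 - 513) = 204296/158198 = 204296*(1/158198) = 102148/79099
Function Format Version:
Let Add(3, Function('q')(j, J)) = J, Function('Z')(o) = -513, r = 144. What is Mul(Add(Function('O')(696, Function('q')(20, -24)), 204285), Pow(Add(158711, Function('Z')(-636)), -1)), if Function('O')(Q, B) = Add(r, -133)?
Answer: Rational(102148, 79099) ≈ 1.2914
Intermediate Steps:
Function('q')(j, J) = Add(-3, J)
Function('O')(Q, B) = 11 (Function('O')(Q, B) = Add(144, -133) = 11)
Mul(Add(Function('O')(696, Function('q')(20, -24)), 204285), Pow(Add(158711, Function('Z')(-636)), -1)) = Mul(Add(11, 204285), Pow(Add(158711, -513), -1)) = Mul(204296, Pow(158198, -1)) = Mul(204296, Rational(1, 158198)) = Rational(102148, 79099)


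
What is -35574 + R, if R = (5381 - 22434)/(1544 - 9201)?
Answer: -272373065/7657 ≈ -35572.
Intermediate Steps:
R = 17053/7657 (R = -17053/(-7657) = -17053*(-1/7657) = 17053/7657 ≈ 2.2271)
-35574 + R = -35574 + 17053/7657 = -272373065/7657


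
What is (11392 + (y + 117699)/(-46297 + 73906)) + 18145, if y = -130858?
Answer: 815473874/27609 ≈ 29537.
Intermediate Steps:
(11392 + (y + 117699)/(-46297 + 73906)) + 18145 = (11392 + (-130858 + 117699)/(-46297 + 73906)) + 18145 = (11392 - 13159/27609) + 18145 = 314508569/27609 + 18145 = 815473874/27609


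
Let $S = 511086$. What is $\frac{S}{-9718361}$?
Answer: $- \frac{511086}{9718361} \approx -0.05259$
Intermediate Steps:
$\frac{S}{-9718361} = \frac{511086}{-9718361} = 511086 \left(- \frac{1}{9718361}\right) = - \frac{511086}{9718361}$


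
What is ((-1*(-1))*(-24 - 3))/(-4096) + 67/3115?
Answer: 358537/12759040 ≈ 0.028101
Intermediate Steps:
((-1*(-1))*(-24 - 3))/(-4096) + 67/3115 = (1*(-27))*(-1/4096) + 67*(1/3115) = -27*(-1/4096) + 67/3115 = 27/4096 + 67/3115 = 358537/12759040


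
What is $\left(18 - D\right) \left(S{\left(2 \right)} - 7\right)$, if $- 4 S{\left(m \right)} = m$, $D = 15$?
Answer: $- \frac{45}{2} \approx -22.5$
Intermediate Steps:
$S{\left(m \right)} = - \frac{m}{4}$
$\left(18 - D\right) \left(S{\left(2 \right)} - 7\right) = \left(18 - 15\right) \left(\left(- \frac{1}{4}\right) 2 - 7\right) = \left(18 - 15\right) \left(- \frac{1}{2} - 7\right) = 3 \left(- \frac{15}{2}\right) = - \frac{45}{2}$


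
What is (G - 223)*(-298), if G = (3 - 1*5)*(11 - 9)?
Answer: 67646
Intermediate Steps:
G = -4 (G = (3 - 5)*2 = -2*2 = -4)
(G - 223)*(-298) = (-4 - 223)*(-298) = -227*(-298) = 67646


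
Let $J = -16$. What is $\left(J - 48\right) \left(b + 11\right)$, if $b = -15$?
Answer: $256$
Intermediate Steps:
$\left(J - 48\right) \left(b + 11\right) = \left(-16 - 48\right) \left(-15 + 11\right) = \left(-64\right) \left(-4\right) = 256$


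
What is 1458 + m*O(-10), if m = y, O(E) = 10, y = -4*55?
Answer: -742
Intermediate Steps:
y = -220
m = -220
1458 + m*O(-10) = 1458 - 220*10 = 1458 - 2200 = -742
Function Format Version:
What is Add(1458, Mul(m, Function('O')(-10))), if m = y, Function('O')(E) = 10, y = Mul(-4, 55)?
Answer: -742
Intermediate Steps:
y = -220
m = -220
Add(1458, Mul(m, Function('O')(-10))) = Add(1458, Mul(-220, 10)) = Add(1458, -2200) = -742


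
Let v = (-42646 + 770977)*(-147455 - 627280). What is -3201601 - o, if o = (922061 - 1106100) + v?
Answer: 564260499723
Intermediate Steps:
v = -564263517285 (v = 728331*(-774735) = -564263517285)
o = -564263701324 (o = (922061 - 1106100) - 564263517285 = -184039 - 564263517285 = -564263701324)
-3201601 - o = -3201601 - 1*(-564263701324) = -3201601 + 564263701324 = 564260499723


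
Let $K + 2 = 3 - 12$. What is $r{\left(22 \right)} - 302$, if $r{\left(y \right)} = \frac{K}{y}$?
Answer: $- \frac{605}{2} \approx -302.5$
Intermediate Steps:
$K = -11$ ($K = -2 + \left(3 - 12\right) = -2 - 9 = -11$)
$r{\left(y \right)} = - \frac{11}{y}$
$r{\left(22 \right)} - 302 = - \frac{11}{22} - 302 = \left(-11\right) \frac{1}{22} - 302 = - \frac{1}{2} - 302 = - \frac{605}{2}$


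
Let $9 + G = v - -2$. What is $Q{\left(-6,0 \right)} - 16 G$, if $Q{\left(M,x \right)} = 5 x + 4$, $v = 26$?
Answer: $-300$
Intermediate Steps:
$Q{\left(M,x \right)} = 4 + 5 x$
$G = 19$ ($G = -9 + \left(26 - -2\right) = -9 + \left(26 + 2\right) = -9 + 28 = 19$)
$Q{\left(-6,0 \right)} - 16 G = \left(4 + 5 \cdot 0\right) - 304 = \left(4 + 0\right) - 304 = 4 - 304 = -300$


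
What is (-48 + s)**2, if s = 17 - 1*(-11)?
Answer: 400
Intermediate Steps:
s = 28 (s = 17 + 11 = 28)
(-48 + s)**2 = (-48 + 28)**2 = (-20)**2 = 400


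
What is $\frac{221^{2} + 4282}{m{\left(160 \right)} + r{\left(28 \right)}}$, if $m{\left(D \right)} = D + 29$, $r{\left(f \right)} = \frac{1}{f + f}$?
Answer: $\frac{2974888}{10585} \approx 281.05$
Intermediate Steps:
$r{\left(f \right)} = \frac{1}{2 f}$
$m{\left(D \right)} = 29 + D$
$\frac{221^{2} + 4282}{m{\left(160 \right)} + r{\left(28 \right)}} = \frac{221^{2} + 4282}{\left(29 + 160\right) + \frac{1}{2 \cdot 28}} = \frac{48841 + 4282}{189 + \frac{1}{2} \cdot \frac{1}{28}} = \frac{53123}{189 + \frac{1}{56}} = \frac{53123}{\frac{10585}{56}} = 53123 \cdot \frac{56}{10585} = \frac{2974888}{10585}$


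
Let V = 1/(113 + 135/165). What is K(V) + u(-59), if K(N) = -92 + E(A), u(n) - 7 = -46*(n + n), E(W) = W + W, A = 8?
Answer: 5359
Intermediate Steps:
E(W) = 2*W
u(n) = 7 - 92*n (u(n) = 7 - 46*(n + n) = 7 - 92*n)
V = 11/1252 (V = 1/(113 + 135*(1/165)) = 1/(113 + 9/11) = 1/(1252/11) = 11/1252 ≈ 0.0087859)
K(N) = -76 (K(N) = -92 + 2*8 = -92 + 16 = -76)
K(V) + u(-59) = -76 + (7 - 92*(-59)) = -76 + (7 + 5428) = -76 + 5435 = 5359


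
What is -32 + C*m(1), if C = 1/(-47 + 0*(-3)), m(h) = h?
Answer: -1505/47 ≈ -32.021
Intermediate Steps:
C = -1/47 (C = 1/(-47 + 0) = 1/(-47) = -1/47 ≈ -0.021277)
-32 + C*m(1) = -32 - 1/47*1 = -32 - 1/47 = -1505/47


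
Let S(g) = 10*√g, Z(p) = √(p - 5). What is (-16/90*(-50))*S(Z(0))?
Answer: 800*5^(¼)*√I/9 ≈ 93.989 + 93.989*I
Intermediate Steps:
Z(p) = √(-5 + p)
(-16/90*(-50))*S(Z(0)) = (-16/90*(-50))*(10*√(√(-5 + 0))) = (-16*1/90*(-50))*(10*√(√(-5))) = (-8/45*(-50))*(10*√(I*√5)) = 80*(10*(5^(¼)*√I))/9 = 80*(10*5^(¼)*√I)/9 = 800*5^(¼)*√I/9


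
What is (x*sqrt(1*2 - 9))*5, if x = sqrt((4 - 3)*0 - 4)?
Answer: -10*sqrt(7) ≈ -26.458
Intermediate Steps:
x = 2*I (x = sqrt(1*0 - 4) = sqrt(0 - 4) = sqrt(-4) = 2*I ≈ 2.0*I)
(x*sqrt(1*2 - 9))*5 = ((2*I)*sqrt(1*2 - 9))*5 = ((2*I)*sqrt(2 - 9))*5 = ((2*I)*sqrt(-7))*5 = ((2*I)*(I*sqrt(7)))*5 = -2*sqrt(7)*5 = -10*sqrt(7)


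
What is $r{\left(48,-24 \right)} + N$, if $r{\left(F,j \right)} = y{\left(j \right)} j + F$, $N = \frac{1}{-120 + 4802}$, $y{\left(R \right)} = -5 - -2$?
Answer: $\frac{561841}{4682} \approx 120.0$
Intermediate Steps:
$y{\left(R \right)} = -3$ ($y{\left(R \right)} = -5 + 2 = -3$)
$N = \frac{1}{4682} \approx 0.00021358$
$r{\left(F,j \right)} = F - 3 j$ ($r{\left(F,j \right)} = - 3 j + F = F - 3 j$)
$r{\left(48,-24 \right)} + N = \left(48 - -72\right) + \frac{1}{4682} = \left(48 + 72\right) + \frac{1}{4682} = 120 + \frac{1}{4682} = \frac{561841}{4682}$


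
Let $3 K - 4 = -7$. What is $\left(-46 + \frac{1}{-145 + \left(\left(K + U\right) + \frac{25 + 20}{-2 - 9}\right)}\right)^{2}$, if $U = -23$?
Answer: $\frac{7672884025}{3625216} \approx 2116.5$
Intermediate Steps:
$K = -1$ ($K = \frac{4}{3} + \frac{1}{3} \left(-7\right) = \frac{4}{3} - \frac{7}{3} = -1$)
$\left(-46 + \frac{1}{-145 + \left(\left(K + U\right) + \frac{25 + 20}{-2 - 9}\right)}\right)^{2} = \left(-46 + \frac{1}{-145 + \left(\left(-1 - 23\right) + \frac{25 + 20}{-2 - 9}\right)}\right)^{2} = \left(-46 + \frac{1}{-145 - \left(24 - \frac{45}{-11}\right)}\right)^{2} = \left(-46 + \frac{1}{-145 + \left(-24 + 45 \left(- \frac{1}{11}\right)\right)}\right)^{2} = \left(-46 + \frac{1}{-145 - \frac{309}{11}}\right)^{2} = \left(-46 + \frac{1}{- \frac{1904}{11}}\right)^{2} = \left(-46 - \frac{11}{1904}\right)^{2} = \left(- \frac{87595}{1904}\right)^{2} = \frac{7672884025}{3625216}$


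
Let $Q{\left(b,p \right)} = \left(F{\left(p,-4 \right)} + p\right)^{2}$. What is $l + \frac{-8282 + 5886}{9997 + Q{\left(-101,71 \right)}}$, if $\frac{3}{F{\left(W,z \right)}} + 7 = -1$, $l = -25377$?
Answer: $- \frac{24337533785}{959033} \approx -25377.0$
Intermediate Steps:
$F{\left(W,z \right)} = - \frac{3}{8}$ ($F{\left(W,z \right)} = \frac{3}{-7 - 1} = \frac{3}{-8} = 3 \left(- \frac{1}{8}\right) = - \frac{3}{8}$)
$Q{\left(b,p \right)} = \left(- \frac{3}{8} + p\right)^{2}$
$l + \frac{-8282 + 5886}{9997 + Q{\left(-101,71 \right)}} = -25377 + \frac{-8282 + 5886}{9997 + \frac{\left(-3 + 8 \cdot 71\right)^{2}}{64}} = -25377 - \frac{2396}{9997 + \frac{\left(-3 + 568\right)^{2}}{64}} = -25377 - \frac{2396}{9997 + \frac{565^{2}}{64}} = -25377 - \frac{2396}{9997 + \frac{1}{64} \cdot 319225} = -25377 - \frac{2396}{9997 + \frac{319225}{64}} = -25377 - \frac{2396}{\frac{959033}{64}} = -25377 - \frac{153344}{959033} = - \frac{24337533785}{959033}$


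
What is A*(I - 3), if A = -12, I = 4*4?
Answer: -156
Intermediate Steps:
I = 16
A*(I - 3) = -12*(16 - 3) = -12*13 = -156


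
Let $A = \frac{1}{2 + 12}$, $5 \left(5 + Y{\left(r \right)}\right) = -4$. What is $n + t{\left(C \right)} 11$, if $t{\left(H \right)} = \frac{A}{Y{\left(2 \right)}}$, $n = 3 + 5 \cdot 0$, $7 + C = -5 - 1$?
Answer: $\frac{1163}{406} \approx 2.8645$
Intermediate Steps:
$Y{\left(r \right)} = - \frac{29}{5}$ ($Y{\left(r \right)} = -5 + \frac{1}{5} \left(-4\right) = -5 - \frac{4}{5} = - \frac{29}{5}$)
$A = \frac{1}{14} \approx 0.071429$
$C = -13$ ($C = -7 - 6 = -13$)
$n = 3$ ($n = 3 + 0 = 3$)
$t{\left(H \right)} = - \frac{5}{406}$ ($t{\left(H \right)} = \frac{1}{14 \left(- \frac{29}{5}\right)} = \frac{1}{14} \left(- \frac{5}{29}\right) = - \frac{5}{406}$)
$n + t{\left(C \right)} 11 = 3 - \frac{55}{406} = \frac{1163}{406}$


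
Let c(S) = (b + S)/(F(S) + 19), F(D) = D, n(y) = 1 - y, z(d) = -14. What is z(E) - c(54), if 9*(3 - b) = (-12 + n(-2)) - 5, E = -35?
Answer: -9725/657 ≈ -14.802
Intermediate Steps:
b = 41/9 (b = 3 - ((-12 + (1 - 1*(-2))) - 5)/9 = 3 - ((-12 + (1 + 2)) - 5)/9 = 3 - ((-12 + 3) - 5)/9 = 3 - (-9 - 5)/9 = 3 - ⅑*(-14) = 3 + 14/9 = 41/9 ≈ 4.5556)
c(S) = (41/9 + S)/(19 + S) (c(S) = (41/9 + S)/(S + 19) = (41/9 + S)/(19 + S))
z(E) - c(54) = -14 - (41/9 + 54)/(19 + 54) = -14 - 527/(73*9) = -14 - 1*527/657 = -14 - 527/657 = -9725/657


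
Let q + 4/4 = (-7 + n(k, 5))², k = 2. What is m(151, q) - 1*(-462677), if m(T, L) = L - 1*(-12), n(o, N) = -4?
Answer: 462809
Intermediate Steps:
q = 120 (q = -1 + (-7 - 4)² = -1 + (-11)² = -1 + 121 = 120)
m(T, L) = 12 + L (m(T, L) = L + 12 = 12 + L)
m(151, q) - 1*(-462677) = (12 + 120) - 1*(-462677) = 132 + 462677 = 462809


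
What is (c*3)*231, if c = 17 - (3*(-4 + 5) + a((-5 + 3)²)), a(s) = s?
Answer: 6930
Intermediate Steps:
c = 10 (c = 17 - (3*(-4 + 5) + (-5 + 3)²) = 17 - (3*1 + (-2)²) = 17 - (3 + 4) = 17 - 1*7 = 17 - 7 = 10)
(c*3)*231 = (10*3)*231 = 30*231 = 6930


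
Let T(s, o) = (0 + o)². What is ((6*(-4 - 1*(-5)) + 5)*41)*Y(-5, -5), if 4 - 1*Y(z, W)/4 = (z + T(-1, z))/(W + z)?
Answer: 10824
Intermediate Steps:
T(s, o) = o²
Y(z, W) = 16 - 4*(z + z²)/(W + z)
((6*(-4 - 1*(-5)) + 5)*41)*Y(-5, -5) = ((6*(-4 - 1*(-5)) + 5)*41)*(4*(-1*(-5)² + 3*(-5) + 4*(-5))/(-5 - 5)) = ((6*(-4 + 5) + 5)*41)*(4*(-1*25 - 15 - 20)/(-10)) = ((6*1 + 5)*41)*(4*(-⅒)*(-25 - 15 - 20)) = ((6 + 5)*41)*(4*(-⅒)*(-60)) = (11*41)*24 = 451*24 = 10824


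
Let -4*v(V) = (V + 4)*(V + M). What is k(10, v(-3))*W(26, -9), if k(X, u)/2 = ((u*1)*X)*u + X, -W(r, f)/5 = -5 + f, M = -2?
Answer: 7175/2 ≈ 3587.5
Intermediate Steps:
W(r, f) = 25 - 5*f (W(r, f) = -5*(-5 + f) = 25 - 5*f)
v(V) = -(-2 + V)*(4 + V)/4 (v(V) = -(V + 4)*(V - 2)/4 = -(4 + V)*(-2 + V)/4 = -(-2 + V)*(4 + V)/4)
k(X, u) = 2*X + 2*X*u**2 (k(X, u) = 2*(((u*1)*X)*u + X) = 2*((u*X)*u + X) = 2*((X*u)*u + X) = 2*(X*u**2 + X) = 2*(X + X*u**2) = 2*X + 2*X*u**2)
k(10, v(-3))*W(26, -9) = (2*10*(1 + (2 - 1/2*(-3) - 1/4*(-3)**2)**2))*(25 - 5*(-9)) = (2*10*(1 + (2 + 3/2 - 1/4*9)**2))*(25 + 45) = (2*10*(1 + (2 + 3/2 - 9/4)**2))*70 = (2*10*(1 + (5/4)**2))*70 = (2*10*(1 + 25/16))*70 = (2*10*(41/16))*70 = (205/4)*70 = 7175/2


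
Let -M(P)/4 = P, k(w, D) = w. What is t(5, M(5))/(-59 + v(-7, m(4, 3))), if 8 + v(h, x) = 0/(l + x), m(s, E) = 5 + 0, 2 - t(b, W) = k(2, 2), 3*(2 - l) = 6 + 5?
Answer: 0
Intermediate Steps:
M(P) = -4*P
l = -5/3 (l = 2 - (6 + 5)/3 = 2 - 1/3*11 = 2 - 11/3 = -5/3 ≈ -1.6667)
t(b, W) = 0 (t(b, W) = 2 - 1*2 = 2 - 2 = 0)
m(s, E) = 5
v(h, x) = -8 (v(h, x) = -8 + 0/(-5/3 + x) = -8 + 0 = -8)
t(5, M(5))/(-59 + v(-7, m(4, 3))) = 0/(-59 - 8) = 0/(-67) = -1/67*0 = 0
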